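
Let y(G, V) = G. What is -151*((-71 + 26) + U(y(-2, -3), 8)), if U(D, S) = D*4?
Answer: 8003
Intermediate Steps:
U(D, S) = 4*D
-151*((-71 + 26) + U(y(-2, -3), 8)) = -151*((-71 + 26) + 4*(-2)) = -151*(-45 - 8) = -151*(-53) = 8003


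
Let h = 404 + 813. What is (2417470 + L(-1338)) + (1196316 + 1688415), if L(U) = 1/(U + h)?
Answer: 641566320/121 ≈ 5.3022e+6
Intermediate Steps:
h = 1217
L(U) = 1/(1217 + U) (L(U) = 1/(U + 1217) = 1/(1217 + U))
(2417470 + L(-1338)) + (1196316 + 1688415) = (2417470 + 1/(1217 - 1338)) + (1196316 + 1688415) = (2417470 + 1/(-121)) + 2884731 = (2417470 - 1/121) + 2884731 = 292513869/121 + 2884731 = 641566320/121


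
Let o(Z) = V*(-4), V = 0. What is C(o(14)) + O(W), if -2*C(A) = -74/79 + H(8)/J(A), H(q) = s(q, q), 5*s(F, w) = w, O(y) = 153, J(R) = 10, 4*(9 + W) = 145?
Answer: 302942/1975 ≈ 153.39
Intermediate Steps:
W = 109/4 (W = -9 + (¼)*145 = -9 + 145/4 = 109/4 ≈ 27.250)
o(Z) = 0 (o(Z) = 0*(-4) = 0)
s(F, w) = w/5
H(q) = q/5
C(A) = 767/1975 (C(A) = -(-74/79 + ((⅕)*8)/10)/2 = -(-74*1/79 + (8/5)*(⅒))/2 = -(-74/79 + 4/25)/2 = -½*(-1534/1975) = 767/1975)
C(o(14)) + O(W) = 767/1975 + 153 = 302942/1975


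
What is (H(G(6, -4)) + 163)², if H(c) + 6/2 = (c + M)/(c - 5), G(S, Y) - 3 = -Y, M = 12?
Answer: 114921/4 ≈ 28730.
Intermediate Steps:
G(S, Y) = 3 - Y
H(c) = -3 + (12 + c)/(-5 + c) (H(c) = -3 + (c + 12)/(c - 5) = -3 + (12 + c)/(-5 + c))
(H(G(6, -4)) + 163)² = ((27 - 2*(3 - 1*(-4)))/(-5 + (3 - 1*(-4))) + 163)² = ((27 - 2*(3 + 4))/(-5 + (3 + 4)) + 163)² = ((27 - 2*7)/(-5 + 7) + 163)² = ((27 - 14)/2 + 163)² = ((½)*13 + 163)² = (13/2 + 163)² = (339/2)² = 114921/4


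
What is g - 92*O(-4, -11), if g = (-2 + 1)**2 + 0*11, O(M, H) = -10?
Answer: 921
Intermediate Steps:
g = 1 (g = (-1)**2 + 0 = 1 + 0 = 1)
g - 92*O(-4, -11) = 1 - 92*(-10) = 1 + 920 = 921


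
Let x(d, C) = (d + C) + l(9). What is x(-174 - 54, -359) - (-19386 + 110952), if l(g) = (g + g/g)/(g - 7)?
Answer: -92148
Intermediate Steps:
l(g) = (1 + g)/(-7 + g) (l(g) = (g + 1)/(-7 + g) = (1 + g)/(-7 + g))
x(d, C) = 5 + C + d (x(d, C) = (d + C) + (1 + 9)/(-7 + 9) = (C + d) + 10/2 = (C + d) + (½)*10 = (C + d) + 5 = 5 + C + d)
x(-174 - 54, -359) - (-19386 + 110952) = (5 - 359 + (-174 - 54)) - (-19386 + 110952) = (5 - 359 - 228) - 1*91566 = -582 - 91566 = -92148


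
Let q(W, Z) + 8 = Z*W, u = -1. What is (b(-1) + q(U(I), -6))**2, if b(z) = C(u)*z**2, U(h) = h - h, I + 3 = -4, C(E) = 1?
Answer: 49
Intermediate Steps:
I = -7 (I = -3 - 4 = -7)
U(h) = 0
q(W, Z) = -8 + W*Z (q(W, Z) = -8 + Z*W = -8 + W*Z)
b(z) = z**2 (b(z) = 1*z**2 = z**2)
(b(-1) + q(U(I), -6))**2 = ((-1)**2 + (-8 + 0*(-6)))**2 = (1 + (-8 + 0))**2 = (1 - 8)**2 = (-7)**2 = 49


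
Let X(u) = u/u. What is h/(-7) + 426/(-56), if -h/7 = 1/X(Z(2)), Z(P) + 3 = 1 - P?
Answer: -185/28 ≈ -6.6071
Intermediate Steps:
Z(P) = -2 - P (Z(P) = -3 + (1 - P) = -2 - P)
X(u) = 1
h = -7 (h = -7/1 = -7*1 = -7)
h/(-7) + 426/(-56) = -7/(-7) + 426/(-56) = -7*(-⅐) + 426*(-1/56) = 1 - 213/28 = -185/28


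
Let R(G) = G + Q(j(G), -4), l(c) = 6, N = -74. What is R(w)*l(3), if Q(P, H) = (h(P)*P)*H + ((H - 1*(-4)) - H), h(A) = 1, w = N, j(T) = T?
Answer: 1356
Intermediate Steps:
w = -74
Q(P, H) = 4 + H*P (Q(P, H) = (1*P)*H + ((H - 1*(-4)) - H) = P*H + ((H + 4) - H) = H*P + ((4 + H) - H) = H*P + 4 = 4 + H*P)
R(G) = 4 - 3*G (R(G) = G + (4 - 4*G) = 4 - 3*G)
R(w)*l(3) = (4 - 3*(-74))*6 = (4 + 222)*6 = 226*6 = 1356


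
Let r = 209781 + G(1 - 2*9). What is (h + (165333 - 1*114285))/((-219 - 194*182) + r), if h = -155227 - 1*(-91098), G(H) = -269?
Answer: -13081/173985 ≈ -0.075185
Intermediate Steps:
r = 209512 (r = 209781 - 269 = 209512)
h = -64129 (h = -155227 + 91098 = -64129)
(h + (165333 - 1*114285))/((-219 - 194*182) + r) = (-64129 + (165333 - 1*114285))/((-219 - 194*182) + 209512) = (-64129 + (165333 - 114285))/((-219 - 35308) + 209512) = (-64129 + 51048)/(-35527 + 209512) = -13081/173985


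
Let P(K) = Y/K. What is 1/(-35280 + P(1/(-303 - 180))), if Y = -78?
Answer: 1/2394 ≈ 0.00041771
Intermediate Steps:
P(K) = -78/K
1/(-35280 + P(1/(-303 - 180))) = 1/(-35280 - 78/(1/(-303 - 180))) = 1/(-35280 - 78/(1/(-483))) = 1/(-35280 - 78/(-1/483)) = 1/(-35280 - 78*(-483)) = 1/(-35280 + 37674) = 1/2394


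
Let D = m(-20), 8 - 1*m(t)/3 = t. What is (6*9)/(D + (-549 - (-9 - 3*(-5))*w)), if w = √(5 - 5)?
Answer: -18/155 ≈ -0.11613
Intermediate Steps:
m(t) = 24 - 3*t
w = 0 (w = √0 = 0)
D = 84 (D = 24 - 3*(-20) = 24 + 60 = 84)
(6*9)/(D + (-549 - (-9 - 3*(-5))*w)) = (6*9)/(84 + (-549 - (-9 - 3*(-5))*0)) = 54/(84 + (-549 - (-9 + 15)*0)) = 54/(84 + (-549 - 6*0)) = 54/(84 + (-549 - 1*0)) = 54/(84 + (-549 + 0)) = 54/(84 - 549) = 54/(-465) = -1/465*54 = -18/155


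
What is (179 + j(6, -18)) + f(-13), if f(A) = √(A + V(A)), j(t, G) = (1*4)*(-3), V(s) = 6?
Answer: 167 + I*√7 ≈ 167.0 + 2.6458*I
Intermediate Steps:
j(t, G) = -12 (j(t, G) = 4*(-3) = -12)
f(A) = √(6 + A) (f(A) = √(A + 6) = √(6 + A))
(179 + j(6, -18)) + f(-13) = (179 - 12) + √(6 - 13) = 167 + √(-7) = 167 + I*√7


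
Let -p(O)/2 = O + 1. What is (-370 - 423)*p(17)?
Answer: 28548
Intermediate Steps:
p(O) = -2 - 2*O (p(O) = -2*(O + 1) = -2*(1 + O) = -2 - 2*O)
(-370 - 423)*p(17) = (-370 - 423)*(-2 - 2*17) = -793*(-2 - 34) = -793*(-36) = 28548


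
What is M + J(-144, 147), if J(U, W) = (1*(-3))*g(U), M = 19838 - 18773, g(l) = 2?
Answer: 1059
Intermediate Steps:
M = 1065
J(U, W) = -6 (J(U, W) = (1*(-3))*2 = -3*2 = -6)
M + J(-144, 147) = 1065 - 6 = 1059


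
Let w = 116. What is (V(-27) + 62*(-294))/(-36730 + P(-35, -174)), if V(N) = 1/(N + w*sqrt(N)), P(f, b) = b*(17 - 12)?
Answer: 9830725/20278432 + 29*I*sqrt(3)/1140661800 ≈ 0.48479 + 4.4035e-8*I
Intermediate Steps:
P(f, b) = 5*b (P(f, b) = b*5 = 5*b)
V(N) = 1/(N + 116*sqrt(N))
(V(-27) + 62*(-294))/(-36730 + P(-35, -174)) = (1/(-27 + 116*sqrt(-27)) + 62*(-294))/(-36730 + 5*(-174)) = (1/(-27 + 116*(3*I*sqrt(3))) - 18228)/(-36730 - 870) = (1/(-27 + 348*I*sqrt(3)) - 18228)/(-37600) = (-18228 + 1/(-27 + 348*I*sqrt(3)))*(-1/37600) = 4557/9400 - 1/(37600*(-27 + 348*I*sqrt(3)))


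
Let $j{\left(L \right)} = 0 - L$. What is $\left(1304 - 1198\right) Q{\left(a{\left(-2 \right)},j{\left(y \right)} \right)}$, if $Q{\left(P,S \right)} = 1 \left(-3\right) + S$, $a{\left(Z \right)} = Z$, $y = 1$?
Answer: $-424$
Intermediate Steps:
$j{\left(L \right)} = - L$
$Q{\left(P,S \right)} = -3 + S$
$\left(1304 - 1198\right) Q{\left(a{\left(-2 \right)},j{\left(y \right)} \right)} = \left(1304 - 1198\right) \left(-3 - 1\right) = 106 \left(-3 - 1\right) = 106 \left(-4\right) = -424$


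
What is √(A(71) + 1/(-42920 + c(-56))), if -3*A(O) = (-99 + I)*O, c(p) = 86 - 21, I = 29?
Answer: √338061424655/14285 ≈ 40.702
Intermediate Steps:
c(p) = 65
A(O) = 70*O/3 (A(O) = -(-99 + 29)*O/3 = -(-70)*O/3 = 70*O/3)
√(A(71) + 1/(-42920 + c(-56))) = √((70/3)*71 + 1/(-42920 + 65)) = √(4970/3 + 1/(-42855)) = √(4970/3 - 1/42855) = √(23665483/14285) = √338061424655/14285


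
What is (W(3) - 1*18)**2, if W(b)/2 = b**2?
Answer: 0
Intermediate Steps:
W(b) = 2*b**2
(W(3) - 1*18)**2 = (2*3**2 - 1*18)**2 = (2*9 - 18)**2 = (18 - 18)**2 = 0**2 = 0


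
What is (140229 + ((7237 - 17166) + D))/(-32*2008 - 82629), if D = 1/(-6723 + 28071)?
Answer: -2781644401/3135700980 ≈ -0.88709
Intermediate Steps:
D = 1/21348 ≈ 4.6843e-5
(140229 + ((7237 - 17166) + D))/(-32*2008 - 82629) = (140229 + ((7237 - 17166) + 1/21348))/(-32*2008 - 82629) = (140229 + (-9929 + 1/21348))/(-64256 - 82629) = (140229 - 211964291/21348)/(-146885) = (2781644401/21348)*(-1/146885) = -2781644401/3135700980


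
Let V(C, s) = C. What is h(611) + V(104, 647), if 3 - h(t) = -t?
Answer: 718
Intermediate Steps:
h(t) = 3 + t (h(t) = 3 - (-1)*t = 3 + t)
h(611) + V(104, 647) = (3 + 611) + 104 = 614 + 104 = 718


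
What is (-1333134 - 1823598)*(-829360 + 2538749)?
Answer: -5396082956748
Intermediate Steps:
(-1333134 - 1823598)*(-829360 + 2538749) = -3156732*1709389 = -5396082956748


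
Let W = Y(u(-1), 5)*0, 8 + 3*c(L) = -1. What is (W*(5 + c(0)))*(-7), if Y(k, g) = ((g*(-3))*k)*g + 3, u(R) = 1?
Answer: 0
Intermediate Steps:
Y(k, g) = 3 - 3*k*g**2 (Y(k, g) = ((-3*g)*k)*g + 3 = (-3*g*k)*g + 3 = -3*k*g**2 + 3 = 3 - 3*k*g**2)
c(L) = -3 (c(L) = -8/3 + (1/3)*(-1) = -8/3 - 1/3 = -3)
W = 0 (W = (3 - 3*1*5**2)*0 = (3 - 3*1*25)*0 = (3 - 75)*0 = -72*0 = 0)
(W*(5 + c(0)))*(-7) = (0*(5 - 3))*(-7) = (0*2)*(-7) = 0*(-7) = 0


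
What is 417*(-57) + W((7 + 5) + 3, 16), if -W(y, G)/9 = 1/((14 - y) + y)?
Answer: -332775/14 ≈ -23770.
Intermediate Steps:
W(y, G) = -9/14 (W(y, G) = -9/((14 - y) + y) = -9/14)
417*(-57) + W((7 + 5) + 3, 16) = 417*(-57) - 9/14 = -23769 - 9/14 = -332775/14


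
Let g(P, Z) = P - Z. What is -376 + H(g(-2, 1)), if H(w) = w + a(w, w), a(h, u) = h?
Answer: -382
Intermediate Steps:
H(w) = 2*w (H(w) = w + w = 2*w)
-376 + H(g(-2, 1)) = -376 + 2*(-2 - 1*1) = -376 + 2*(-2 - 1) = -376 + 2*(-3) = -376 - 6 = -382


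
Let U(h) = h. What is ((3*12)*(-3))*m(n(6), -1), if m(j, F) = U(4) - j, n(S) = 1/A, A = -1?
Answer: -540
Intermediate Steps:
n(S) = -1 (n(S) = 1/(-1) = -1)
m(j, F) = 4 - j
((3*12)*(-3))*m(n(6), -1) = ((3*12)*(-3))*(4 - 1*(-1)) = (36*(-3))*(4 + 1) = -108*5 = -540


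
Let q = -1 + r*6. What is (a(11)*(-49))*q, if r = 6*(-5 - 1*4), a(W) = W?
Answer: 175175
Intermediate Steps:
r = -54 (r = 6*(-5 - 4) = 6*(-9) = -54)
q = -325 (q = -1 - 54*6 = -1 - 324 = -325)
(a(11)*(-49))*q = (11*(-49))*(-325) = -539*(-325) = 175175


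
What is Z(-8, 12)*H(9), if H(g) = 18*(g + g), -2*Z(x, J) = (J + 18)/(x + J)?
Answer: -1215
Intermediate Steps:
Z(x, J) = -(18 + J)/(2*(J + x)) (Z(x, J) = -(J + 18)/(2*(x + J)) = -(18 + J)/(2*(J + x)))
H(g) = 36*g (H(g) = 18*(2*g) = 36*g)
Z(-8, 12)*H(9) = ((-9 - ½*12)/(12 - 8))*(36*9) = ((-9 - 6)/4)*324 = ((¼)*(-15))*324 = -15/4*324 = -1215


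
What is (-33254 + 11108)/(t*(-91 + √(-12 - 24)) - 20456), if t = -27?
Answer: 398605854/323990245 - 3587652*I/323990245 ≈ 1.2303 - 0.011073*I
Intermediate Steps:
(-33254 + 11108)/(t*(-91 + √(-12 - 24)) - 20456) = (-33254 + 11108)/(-27*(-91 + √(-12 - 24)) - 20456) = -22146/(-27*(-91 + √(-36)) - 20456) = -22146/(-27*(-91 + 6*I) - 20456) = -22146/((2457 - 162*I) - 20456) = -22146*(-17999 + 162*I)/323990245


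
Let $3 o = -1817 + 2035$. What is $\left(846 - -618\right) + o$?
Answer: $\frac{4610}{3} \approx 1536.7$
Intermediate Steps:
$o = \frac{218}{3}$ ($o = \frac{-1817 + 2035}{3} = \frac{1}{3} \cdot 218 = \frac{218}{3} \approx 72.667$)
$\left(846 - -618\right) + o = \left(846 - -618\right) + \frac{218}{3} = \left(846 + 618\right) + \frac{218}{3} = 1464 + \frac{218}{3} = \frac{4610}{3}$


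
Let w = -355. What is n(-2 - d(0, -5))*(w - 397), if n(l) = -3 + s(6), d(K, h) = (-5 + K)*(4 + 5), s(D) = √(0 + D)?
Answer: 2256 - 752*√6 ≈ 413.98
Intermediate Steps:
s(D) = √D
d(K, h) = -45 + 9*K (d(K, h) = (-5 + K)*9 = -45 + 9*K)
n(l) = -3 + √6
n(-2 - d(0, -5))*(w - 397) = (-3 + √6)*(-355 - 397) = (-3 + √6)*(-752) = 2256 - 752*√6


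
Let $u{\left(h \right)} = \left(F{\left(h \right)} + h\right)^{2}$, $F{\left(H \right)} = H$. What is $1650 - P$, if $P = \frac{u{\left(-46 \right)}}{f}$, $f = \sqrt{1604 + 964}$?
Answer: $1650 - \frac{2116 \sqrt{642}}{321} \approx 1483.0$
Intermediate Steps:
$f = 2 \sqrt{642}$ ($f = \sqrt{2568} = 2 \sqrt{642} \approx 50.675$)
$u{\left(h \right)} = 4 h^{2}$ ($u{\left(h \right)} = \left(h + h\right)^{2} = \left(2 h\right)^{2} = 4 h^{2}$)
$P = \frac{2116 \sqrt{642}}{321}$ ($P = \frac{4 \left(-46\right)^{2}}{2 \sqrt{642}} = 4 \cdot 2116 \frac{\sqrt{642}}{1284} = 8464 \frac{\sqrt{642}}{1284} = \frac{2116 \sqrt{642}}{321} \approx 167.02$)
$1650 - P = 1650 - \frac{2116 \sqrt{642}}{321}$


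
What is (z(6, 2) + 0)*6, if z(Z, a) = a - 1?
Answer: 6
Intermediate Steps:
z(Z, a) = -1 + a
(z(6, 2) + 0)*6 = ((-1 + 2) + 0)*6 = (1 + 0)*6 = 1*6 = 6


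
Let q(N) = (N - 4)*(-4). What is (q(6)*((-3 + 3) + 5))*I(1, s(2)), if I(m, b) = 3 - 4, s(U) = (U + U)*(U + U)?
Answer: 40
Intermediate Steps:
q(N) = 16 - 4*N (q(N) = (-4 + N)*(-4) = 16 - 4*N)
s(U) = 4*U² (s(U) = (2*U)*(2*U) = 4*U²)
I(m, b) = -1
(q(6)*((-3 + 3) + 5))*I(1, s(2)) = ((16 - 4*6)*((-3 + 3) + 5))*(-1) = ((16 - 24)*(0 + 5))*(-1) = -8*5*(-1) = -40*(-1) = 40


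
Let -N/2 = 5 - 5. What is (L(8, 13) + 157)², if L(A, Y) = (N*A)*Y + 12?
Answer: 28561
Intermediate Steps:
N = 0 (N = -2*(5 - 5) = -2*0 = 0)
L(A, Y) = 12 (L(A, Y) = (0*A)*Y + 12 = 0*Y + 12 = 0 + 12 = 12)
(L(8, 13) + 157)² = (12 + 157)² = 169² = 28561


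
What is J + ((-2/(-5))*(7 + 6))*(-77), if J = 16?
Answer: -1922/5 ≈ -384.40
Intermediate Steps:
J + ((-2/(-5))*(7 + 6))*(-77) = 16 + ((-2/(-5))*(7 + 6))*(-77) = 16 + (-2*(-1/5)*13)*(-77) = 16 + ((2/5)*13)*(-77) = 16 + (26/5)*(-77) = 16 - 2002/5 = -1922/5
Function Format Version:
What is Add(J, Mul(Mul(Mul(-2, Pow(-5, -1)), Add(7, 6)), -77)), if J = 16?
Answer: Rational(-1922, 5) ≈ -384.40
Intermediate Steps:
Add(J, Mul(Mul(Mul(-2, Pow(-5, -1)), Add(7, 6)), -77)) = Add(16, Mul(Mul(Mul(-2, Pow(-5, -1)), Add(7, 6)), -77)) = Add(16, Mul(Mul(Mul(-2, Rational(-1, 5)), 13), -77)) = Add(16, Mul(Mul(Rational(2, 5), 13), -77)) = Add(16, Mul(Rational(26, 5), -77)) = Add(16, Rational(-2002, 5)) = Rational(-1922, 5)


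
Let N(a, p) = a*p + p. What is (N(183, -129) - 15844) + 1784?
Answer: -37796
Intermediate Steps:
N(a, p) = p + a*p
(N(183, -129) - 15844) + 1784 = (-129*(1 + 183) - 15844) + 1784 = (-129*184 - 15844) + 1784 = (-23736 - 15844) + 1784 = -39580 + 1784 = -37796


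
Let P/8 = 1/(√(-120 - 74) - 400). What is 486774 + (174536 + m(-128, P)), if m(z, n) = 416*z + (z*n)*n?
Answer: 3901039316212670/6415529409 - 1638400*I*√194/6415529409 ≈ 6.0806e+5 - 0.003557*I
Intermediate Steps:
P = 8/(-400 + I*√194) (P = 8/(√(-120 - 74) - 400) = 8/(√(-194) - 400) = 8/(I*√194 - 400) = 8/(-400 + I*√194) ≈ -0.019976 - 0.00069558*I)
m(z, n) = 416*z + z*n² (m(z, n) = 416*z + (n*z)*n = 416*z + z*n²)
486774 + (174536 + m(-128, P)) = 486774 + (174536 - 128*(416 + (-1600/80097 - 4*I*√194/80097)²)) = 486774 + (174536 + (-53248 - 128*(-1600/80097 - 4*I*√194/80097)²)) = 486774 + (121288 - 128*(-1600/80097 - 4*I*√194/80097)²) = 608062 - 128*(-1600/80097 - 4*I*√194/80097)²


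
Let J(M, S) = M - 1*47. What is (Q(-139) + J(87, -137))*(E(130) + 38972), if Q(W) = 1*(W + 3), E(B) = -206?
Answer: -3721536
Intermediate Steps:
Q(W) = 3 + W (Q(W) = 1*(3 + W) = 3 + W)
J(M, S) = -47 + M (J(M, S) = M - 47 = -47 + M)
(Q(-139) + J(87, -137))*(E(130) + 38972) = ((3 - 139) + (-47 + 87))*(-206 + 38972) = (-136 + 40)*38766 = -96*38766 = -3721536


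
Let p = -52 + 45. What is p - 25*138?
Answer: -3457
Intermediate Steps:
p = -7
p - 25*138 = -7 - 25*138 = -7 - 3450 = -3457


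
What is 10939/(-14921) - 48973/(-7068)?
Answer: 653409281/105461628 ≈ 6.1957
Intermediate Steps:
10939/(-14921) - 48973/(-7068) = 10939*(-1/14921) - 48973*(-1/7068) = -10939/14921 + 48973/7068 = 653409281/105461628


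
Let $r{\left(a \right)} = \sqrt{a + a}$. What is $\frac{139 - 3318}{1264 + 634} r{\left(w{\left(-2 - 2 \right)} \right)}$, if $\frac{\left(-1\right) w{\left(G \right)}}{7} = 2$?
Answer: $- \frac{3179 i \sqrt{7}}{949} \approx - 8.8629 i$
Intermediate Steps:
$w{\left(G \right)} = -14$ ($w{\left(G \right)} = \left(-7\right) 2 = -14$)
$r{\left(a \right)} = \sqrt{2} \sqrt{a}$ ($r{\left(a \right)} = \sqrt{2 a} = \sqrt{2} \sqrt{a}$)
$\frac{139 - 3318}{1264 + 634} r{\left(w{\left(-2 - 2 \right)} \right)} = \frac{139 - 3318}{1264 + 634} \sqrt{2} \sqrt{-14} = - \frac{3179}{1898} \sqrt{2} i \sqrt{14} = \left(-3179\right) \frac{1}{1898} \cdot 2 i \sqrt{7} = - \frac{3179 \cdot 2 i \sqrt{7}}{1898} = - \frac{3179 i \sqrt{7}}{949}$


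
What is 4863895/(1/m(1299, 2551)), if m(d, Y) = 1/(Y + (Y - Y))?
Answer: 4863895/2551 ≈ 1906.7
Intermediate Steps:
m(d, Y) = 1/Y (m(d, Y) = 1/(Y + 0) = 1/Y)
4863895/(1/m(1299, 2551)) = 4863895/(1/(1/2551)) = 4863895/2551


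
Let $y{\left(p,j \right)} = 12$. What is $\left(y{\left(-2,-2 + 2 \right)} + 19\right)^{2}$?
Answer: $961$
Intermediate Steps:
$\left(y{\left(-2,-2 + 2 \right)} + 19\right)^{2} = \left(12 + 19\right)^{2} = 31^{2} = 961$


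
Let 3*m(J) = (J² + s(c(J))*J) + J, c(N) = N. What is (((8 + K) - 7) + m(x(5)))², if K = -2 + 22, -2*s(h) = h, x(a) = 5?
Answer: 25921/36 ≈ 720.03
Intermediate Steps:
s(h) = -h/2
K = 20
m(J) = J/3 + J²/6 (m(J) = ((J² + (-J/2)*J) + J)/3 = ((J² - J²/2) + J)/3 = (J²/2 + J)/3 = (J + J²/2)/3 = J/3 + J²/6)
(((8 + K) - 7) + m(x(5)))² = (((8 + 20) - 7) + (⅙)*5*(2 + 5))² = ((28 - 7) + (⅙)*5*7)² = (21 + 35/6)² = (161/6)² = 25921/36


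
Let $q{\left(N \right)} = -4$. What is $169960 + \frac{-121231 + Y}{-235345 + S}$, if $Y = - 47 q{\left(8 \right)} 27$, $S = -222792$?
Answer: $\frac{77865080675}{458137} \approx 1.6996 \cdot 10^{5}$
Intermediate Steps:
$Y = 5076$ ($Y = \left(-47\right) \left(-4\right) 27 = 188 \cdot 27 = 5076$)
$169960 + \frac{-121231 + Y}{-235345 + S} = 169960 + \frac{-121231 + 5076}{-235345 - 222792} = 169960 - \frac{116155}{-458137} = 169960 - - \frac{116155}{458137} = 169960 + \frac{116155}{458137} = \frac{77865080675}{458137}$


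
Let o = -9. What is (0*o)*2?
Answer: 0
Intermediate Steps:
(0*o)*2 = (0*(-9))*2 = 0*2 = 0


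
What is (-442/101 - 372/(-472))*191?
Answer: -8167733/11918 ≈ -685.33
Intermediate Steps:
(-442/101 - 372/(-472))*191 = (-442*1/101 - 372*(-1/472))*191 = (-442/101 + 93/118)*191 = -42763/11918*191 = -8167733/11918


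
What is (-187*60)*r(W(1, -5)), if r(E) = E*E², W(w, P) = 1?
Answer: -11220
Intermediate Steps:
r(E) = E³
(-187*60)*r(W(1, -5)) = -187*60*1³ = -11220*1 = -11220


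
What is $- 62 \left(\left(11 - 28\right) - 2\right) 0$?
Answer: $0$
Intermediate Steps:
$- 62 \left(\left(11 - 28\right) - 2\right) 0 = - 62 \left(-17 - 2\right) 0 = \left(-62\right) \left(-19\right) 0 = 1178 \cdot 0 = 0$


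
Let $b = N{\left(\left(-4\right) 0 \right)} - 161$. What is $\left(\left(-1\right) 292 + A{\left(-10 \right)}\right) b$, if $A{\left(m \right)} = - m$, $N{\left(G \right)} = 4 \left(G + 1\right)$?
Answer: $44274$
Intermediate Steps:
$N{\left(G \right)} = 4 + 4 G$ ($N{\left(G \right)} = 4 \left(1 + G\right) = 4 + 4 G$)
$b = -157$ ($b = \left(4 + 4 \left(\left(-4\right) 0\right)\right) - 161 = \left(4 + 4 \cdot 0\right) - 161 = \left(4 + 0\right) - 161 = 4 - 161 = -157$)
$\left(\left(-1\right) 292 + A{\left(-10 \right)}\right) b = \left(\left(-1\right) 292 - -10\right) \left(-157\right) = \left(-292 + 10\right) \left(-157\right) = \left(-282\right) \left(-157\right) = 44274$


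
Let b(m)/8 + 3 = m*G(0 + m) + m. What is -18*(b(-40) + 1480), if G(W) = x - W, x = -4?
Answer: 186912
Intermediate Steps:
G(W) = -4 - W
b(m) = -24 + 8*m + 8*m*(-4 - m) (b(m) = -24 + 8*(m*(-4 - (0 + m)) + m) = -24 + 8*(m*(-4 - m) + m) = -24 + 8*(m + m*(-4 - m)) = -24 + (8*m + 8*m*(-4 - m)) = -24 + 8*m + 8*m*(-4 - m))
-18*(b(-40) + 1480) = -18*((-24 + 8*(-40) - 8*(-40)*(4 - 40)) + 1480) = -18*((-24 - 320 - 8*(-40)*(-36)) + 1480) = -18*((-24 - 320 - 11520) + 1480) = -18*(-11864 + 1480) = -18*(-10384) = 186912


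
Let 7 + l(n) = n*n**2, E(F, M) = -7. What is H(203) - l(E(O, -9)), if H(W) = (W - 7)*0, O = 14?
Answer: 350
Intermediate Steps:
l(n) = -7 + n**3 (l(n) = -7 + n*n**2 = -7 + n**3)
H(W) = 0 (H(W) = (-7 + W)*0 = 0)
H(203) - l(E(O, -9)) = 0 - (-7 + (-7)**3) = 0 - (-7 - 343) = 0 - 1*(-350) = 0 + 350 = 350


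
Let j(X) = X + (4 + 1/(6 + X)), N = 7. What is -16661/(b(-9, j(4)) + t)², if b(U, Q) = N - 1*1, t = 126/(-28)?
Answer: -66644/9 ≈ -7404.9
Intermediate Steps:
t = -9/2 (t = 126*(-1/28) = -9/2 ≈ -4.5000)
j(X) = 4 + X + 1/(6 + X)
b(U, Q) = 6 (b(U, Q) = 7 - 1*1 = 7 - 1 = 6)
-16661/(b(-9, j(4)) + t)² = -16661/(6 - 9/2)² = -16661/((3/2)²) = -16661/9/4 = -16661*4/9 = -66644/9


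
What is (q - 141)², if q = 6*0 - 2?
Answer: 20449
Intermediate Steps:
q = -2 (q = 0 - 2 = -2)
(q - 141)² = (-2 - 141)² = (-143)² = 20449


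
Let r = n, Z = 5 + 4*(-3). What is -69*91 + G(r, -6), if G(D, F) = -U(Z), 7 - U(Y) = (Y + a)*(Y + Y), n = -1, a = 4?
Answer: -6244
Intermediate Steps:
Z = -7 (Z = 5 - 12 = -7)
r = -1
U(Y) = 7 - 2*Y*(4 + Y) (U(Y) = 7 - (Y + 4)*(Y + Y) = 7 - (4 + Y)*2*Y = 7 - 2*Y*(4 + Y))
G(D, F) = 35 (G(D, F) = -(7 - 8*(-7) - 2*(-7)**2) = -(7 + 56 - 2*49) = -(7 + 56 - 98) = -1*(-35) = 35)
-69*91 + G(r, -6) = -69*91 + 35 = -6279 + 35 = -6244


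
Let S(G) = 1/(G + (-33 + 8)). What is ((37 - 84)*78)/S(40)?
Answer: -54990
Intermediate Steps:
S(G) = 1/(-25 + G) (S(G) = 1/(G - 25) = 1/(-25 + G))
((37 - 84)*78)/S(40) = ((37 - 84)*78)/(1/(-25 + 40)) = (-47*78)/(1/15) = -3666/1/15 = -3666*15 = -54990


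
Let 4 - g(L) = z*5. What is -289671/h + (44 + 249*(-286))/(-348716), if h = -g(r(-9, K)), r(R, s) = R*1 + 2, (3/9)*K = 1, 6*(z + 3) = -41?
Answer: 303050088923/55620202 ≈ 5448.6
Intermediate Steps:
z = -59/6 (z = -3 + (1/6)*(-41) = -3 - 41/6 = -59/6 ≈ -9.8333)
K = 3 (K = 3*1 = 3)
r(R, s) = 2 + R (r(R, s) = R + 2 = 2 + R)
g(L) = 319/6 (g(L) = 4 - (-59)*5/6 = 4 - 1*(-295/6) = 4 + 295/6 = 319/6)
h = -319/6 (h = -1*319/6 = -319/6 ≈ -53.167)
-289671/h + (44 + 249*(-286))/(-348716) = -289671/(-319/6) + (44 + 249*(-286))/(-348716) = -289671*(-6/319) + (44 - 71214)*(-1/348716) = 1738026/319 - 71170*(-1/348716) = 1738026/319 + 35585/174358 = 303050088923/55620202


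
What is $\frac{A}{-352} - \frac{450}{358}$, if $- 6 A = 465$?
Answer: $- \frac{130655}{126016} \approx -1.0368$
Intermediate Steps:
$A = - \frac{155}{2}$ ($A = \left(- \frac{1}{6}\right) 465 = - \frac{155}{2} \approx -77.5$)
$\frac{A}{-352} - \frac{450}{358} = - \frac{155}{2 \left(-352\right)} - \frac{450}{358} = \left(- \frac{155}{2}\right) \left(- \frac{1}{352}\right) - \frac{225}{179} = \frac{155}{704} - \frac{225}{179} = - \frac{130655}{126016}$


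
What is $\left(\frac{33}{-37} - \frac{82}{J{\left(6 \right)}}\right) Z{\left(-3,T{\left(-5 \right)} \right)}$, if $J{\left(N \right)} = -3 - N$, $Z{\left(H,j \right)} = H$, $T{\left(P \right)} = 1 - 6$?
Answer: $- \frac{2737}{111} \approx -24.658$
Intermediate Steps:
$T{\left(P \right)} = -5$ ($T{\left(P \right)} = 1 - 6 = -5$)
$\left(\frac{33}{-37} - \frac{82}{J{\left(6 \right)}}\right) Z{\left(-3,T{\left(-5 \right)} \right)} = \left(\frac{33}{-37} - \frac{82}{-3 - 6}\right) \left(-3\right) = \left(33 \left(- \frac{1}{37}\right) - \frac{82}{-3 - 6}\right) \left(-3\right) = \left(- \frac{33}{37} - \frac{82}{-9}\right) \left(-3\right) = \left(- \frac{33}{37} - - \frac{82}{9}\right) \left(-3\right) = \left(- \frac{33}{37} + \frac{82}{9}\right) \left(-3\right) = \frac{2737}{333} \left(-3\right) = - \frac{2737}{111}$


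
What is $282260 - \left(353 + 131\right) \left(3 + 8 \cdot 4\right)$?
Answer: $265320$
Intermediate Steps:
$282260 - \left(353 + 131\right) \left(3 + 8 \cdot 4\right) = 282260 - 484 \left(3 + 32\right) = 282260 - 484 \cdot 35 = 282260 - 16940 = 265320$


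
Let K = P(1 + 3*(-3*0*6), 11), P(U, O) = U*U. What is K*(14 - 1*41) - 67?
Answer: -94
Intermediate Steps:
P(U, O) = U²
K = 1 (K = (1 + 3*(-3*0*6))² = (1 + 3*(0*6))² = (1 + 3*0)² = (1 + 0)² = 1² = 1)
K*(14 - 1*41) - 67 = 1*(14 - 1*41) - 67 = 1*(14 - 41) - 67 = 1*(-27) - 67 = -27 - 67 = -94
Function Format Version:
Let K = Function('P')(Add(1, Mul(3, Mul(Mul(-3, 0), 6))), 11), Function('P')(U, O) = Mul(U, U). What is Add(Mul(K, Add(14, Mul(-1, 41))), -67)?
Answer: -94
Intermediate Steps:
Function('P')(U, O) = Pow(U, 2)
K = 1 (K = Pow(Add(1, Mul(3, Mul(Mul(-3, 0), 6))), 2) = Pow(Add(1, Mul(3, Mul(0, 6))), 2) = Pow(Add(1, Mul(3, 0)), 2) = Pow(Add(1, 0), 2) = Pow(1, 2) = 1)
Add(Mul(K, Add(14, Mul(-1, 41))), -67) = Add(Mul(1, Add(14, Mul(-1, 41))), -67) = Add(Mul(1, Add(14, -41)), -67) = Add(Mul(1, -27), -67) = Add(-27, -67) = -94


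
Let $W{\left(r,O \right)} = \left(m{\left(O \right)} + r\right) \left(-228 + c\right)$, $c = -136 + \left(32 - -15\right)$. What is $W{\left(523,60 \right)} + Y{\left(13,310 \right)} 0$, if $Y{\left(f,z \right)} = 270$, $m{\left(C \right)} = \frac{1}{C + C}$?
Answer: $- \frac{19895237}{120} \approx -1.6579 \cdot 10^{5}$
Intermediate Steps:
$m{\left(C \right)} = \frac{1}{2 C}$
$c = -89$ ($c = -136 + \left(32 + 15\right) = -136 + 47 = -89$)
$W{\left(r,O \right)} = - 317 r - \frac{317}{2 O}$ ($W{\left(r,O \right)} = \left(\frac{1}{2 O} + r\right) \left(-228 - 89\right) = \left(r + \frac{1}{2 O}\right) \left(-317\right) = - 317 r - \frac{317}{2 O}$)
$W{\left(523,60 \right)} + Y{\left(13,310 \right)} 0 = \left(\left(-317\right) 523 - \frac{317}{2 \cdot 60}\right) + 270 \cdot 0 = \left(-165791 - \frac{317}{120}\right) + 0 = - \frac{19895237}{120} + 0 = - \frac{19895237}{120}$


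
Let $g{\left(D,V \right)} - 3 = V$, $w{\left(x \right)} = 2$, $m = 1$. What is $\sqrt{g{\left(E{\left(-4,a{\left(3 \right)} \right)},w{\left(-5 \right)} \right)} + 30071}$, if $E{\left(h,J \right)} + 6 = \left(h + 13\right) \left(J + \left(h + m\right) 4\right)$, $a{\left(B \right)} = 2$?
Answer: $2 \sqrt{7519} \approx 173.42$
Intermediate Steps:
$E{\left(h,J \right)} = -6 + \left(13 + h\right) \left(4 + J + 4 h\right)$ ($E{\left(h,J \right)} = -6 + \left(h + 13\right) \left(J + \left(h + 1\right) 4\right) = -6 + \left(13 + h\right) \left(J + \left(1 + h\right) 4\right) = -6 + \left(13 + h\right) \left(J + \left(4 + 4 h\right)\right) = -6 + \left(13 + h\right) \left(4 + J + 4 h\right)$)
$g{\left(D,V \right)} = 3 + V$
$\sqrt{g{\left(E{\left(-4,a{\left(3 \right)} \right)},w{\left(-5 \right)} \right)} + 30071} = \sqrt{\left(3 + 2\right) + 30071} = \sqrt{5 + 30071} = \sqrt{30076} = 2 \sqrt{7519}$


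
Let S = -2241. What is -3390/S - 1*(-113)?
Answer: 85541/747 ≈ 114.51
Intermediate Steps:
-3390/S - 1*(-113) = -3390/(-2241) - 1*(-113) = -3390*(-1/2241) + 113 = 1130/747 + 113 = 85541/747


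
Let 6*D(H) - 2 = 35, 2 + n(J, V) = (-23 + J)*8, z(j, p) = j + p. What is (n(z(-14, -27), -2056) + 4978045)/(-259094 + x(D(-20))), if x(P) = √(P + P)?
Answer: -3868945250742/201389102471 - 4977531*√111/201389102471 ≈ -19.212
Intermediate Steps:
n(J, V) = -186 + 8*J (n(J, V) = -2 + (-23 + J)*8 = -2 + (-184 + 8*J) = -186 + 8*J)
D(H) = 37/6 (D(H) = ⅓ + (⅙)*35 = ⅓ + 35/6 = 37/6)
x(P) = √2*√P (x(P) = √(2*P) = √2*√P)
(n(z(-14, -27), -2056) + 4978045)/(-259094 + x(D(-20))) = ((-186 + 8*(-14 - 27)) + 4978045)/(-259094 + √2*√(37/6)) = ((-186 + 8*(-41)) + 4978045)/(-259094 + √2*(√222/6)) = ((-186 - 328) + 4978045)/(-259094 + √111/3) = (-514 + 4978045)/(-259094 + √111/3) = 4977531/(-259094 + √111/3)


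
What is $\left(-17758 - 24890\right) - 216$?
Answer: $-42864$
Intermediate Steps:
$\left(-17758 - 24890\right) - 216 = -42648 - 216 = -42864$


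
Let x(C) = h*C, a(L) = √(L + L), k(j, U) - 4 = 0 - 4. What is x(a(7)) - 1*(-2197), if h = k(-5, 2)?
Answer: 2197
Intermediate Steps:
k(j, U) = 0 (k(j, U) = 4 + (0 - 4) = 4 - 4 = 0)
h = 0
a(L) = √2*√L (a(L) = √(2*L) = √2*√L)
x(C) = 0 (x(C) = 0*C = 0)
x(a(7)) - 1*(-2197) = 0 - 1*(-2197) = 0 + 2197 = 2197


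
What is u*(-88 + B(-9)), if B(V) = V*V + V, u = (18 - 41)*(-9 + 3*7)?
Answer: 4416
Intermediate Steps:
u = -276 (u = -23*(-9 + 21) = -23*12 = -276)
B(V) = V + V² (B(V) = V² + V = V + V²)
u*(-88 + B(-9)) = -276*(-88 - 9*(1 - 9)) = -276*(-88 - 9*(-8)) = -276*(-88 + 72) = -276*(-16) = 4416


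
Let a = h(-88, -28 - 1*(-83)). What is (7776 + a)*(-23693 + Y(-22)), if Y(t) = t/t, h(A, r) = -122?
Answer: -181338568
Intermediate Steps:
a = -122
Y(t) = 1
(7776 + a)*(-23693 + Y(-22)) = (7776 - 122)*(-23693 + 1) = 7654*(-23692) = -181338568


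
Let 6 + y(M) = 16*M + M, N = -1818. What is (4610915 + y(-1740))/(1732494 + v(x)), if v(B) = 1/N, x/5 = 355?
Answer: 8328856122/3149674091 ≈ 2.6444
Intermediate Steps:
x = 1775 (x = 5*355 = 1775)
y(M) = -6 + 17*M (y(M) = -6 + (16*M + M) = -6 + 17*M)
v(B) = -1/1818 (v(B) = 1/(-1818) = -1/1818)
(4610915 + y(-1740))/(1732494 + v(x)) = (4610915 + (-6 + 17*(-1740)))/(1732494 - 1/1818) = (4610915 + (-6 - 29580))/(3149674091/1818) = (4610915 - 29586)*(1818/3149674091) = 4581329*(1818/3149674091) = 8328856122/3149674091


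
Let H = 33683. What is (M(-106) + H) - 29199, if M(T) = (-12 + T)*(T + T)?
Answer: 29500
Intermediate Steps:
M(T) = 2*T*(-12 + T) (M(T) = (-12 + T)*(2*T) = 2*T*(-12 + T))
(M(-106) + H) - 29199 = (2*(-106)*(-12 - 106) + 33683) - 29199 = (2*(-106)*(-118) + 33683) - 29199 = (25016 + 33683) - 29199 = 58699 - 29199 = 29500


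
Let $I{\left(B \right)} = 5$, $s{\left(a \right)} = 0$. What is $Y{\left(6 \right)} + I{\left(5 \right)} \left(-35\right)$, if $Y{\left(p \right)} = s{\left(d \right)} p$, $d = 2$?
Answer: $-175$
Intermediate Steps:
$Y{\left(p \right)} = 0$ ($Y{\left(p \right)} = 0 p = 0$)
$Y{\left(6 \right)} + I{\left(5 \right)} \left(-35\right) = 0 + 5 \left(-35\right) = 0 - 175 = -175$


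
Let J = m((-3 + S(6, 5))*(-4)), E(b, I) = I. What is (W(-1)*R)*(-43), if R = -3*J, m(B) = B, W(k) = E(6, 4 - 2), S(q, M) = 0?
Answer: 3096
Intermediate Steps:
W(k) = 2 (W(k) = 4 - 2 = 2)
J = 12 (J = (-3 + 0)*(-4) = -3*(-4) = 12)
R = -36 (R = -3*12 = -36)
(W(-1)*R)*(-43) = (2*(-36))*(-43) = -72*(-43) = 3096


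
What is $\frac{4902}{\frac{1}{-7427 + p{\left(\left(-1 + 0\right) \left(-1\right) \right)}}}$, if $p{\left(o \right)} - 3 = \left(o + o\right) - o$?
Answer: $-36387546$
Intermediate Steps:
$p{\left(o \right)} = 3 + o$ ($p{\left(o \right)} = 3 + \left(\left(o + o\right) - o\right) = 3 + \left(2 o - o\right) = 3 + o$)
$\frac{4902}{\frac{1}{-7427 + p{\left(\left(-1 + 0\right) \left(-1\right) \right)}}} = \frac{4902}{\frac{1}{-7427 + \left(3 + \left(-1 + 0\right) \left(-1\right)\right)}} = \frac{4902}{\frac{1}{-7427 + \left(3 - -1\right)}} = \frac{4902}{\frac{1}{-7427 + \left(3 + 1\right)}} = \frac{4902}{\frac{1}{-7427 + 4}} = \frac{4902}{\frac{1}{-7423}} = \frac{4902}{- \frac{1}{7423}} = 4902 \left(-7423\right) = -36387546$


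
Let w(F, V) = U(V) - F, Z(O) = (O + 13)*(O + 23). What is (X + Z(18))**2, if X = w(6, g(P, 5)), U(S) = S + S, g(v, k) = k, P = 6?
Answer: 1625625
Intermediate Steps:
Z(O) = (13 + O)*(23 + O)
U(S) = 2*S
w(F, V) = -F + 2*V (w(F, V) = 2*V - F = -F + 2*V)
X = 4 (X = -1*6 + 2*5 = -6 + 10 = 4)
(X + Z(18))**2 = (4 + (299 + 18**2 + 36*18))**2 = (4 + (299 + 324 + 648))**2 = (4 + 1271)**2 = 1275**2 = 1625625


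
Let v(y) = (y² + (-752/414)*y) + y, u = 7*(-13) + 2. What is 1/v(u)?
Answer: 207/1654688 ≈ 0.00012510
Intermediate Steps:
u = -89 (u = -91 + 2 = -89)
v(y) = y² - 169*y/207 (v(y) = (y² + (-752*1/414)*y) + y = (y² - 376*y/207) + y = y² - 169*y/207)
1/v(u) = 1/((1/207)*(-89)*(-169 + 207*(-89))) = 1/((1/207)*(-89)*(-169 - 18423)) = 1/((1/207)*(-89)*(-18592)) = 1/(1654688/207) = 207/1654688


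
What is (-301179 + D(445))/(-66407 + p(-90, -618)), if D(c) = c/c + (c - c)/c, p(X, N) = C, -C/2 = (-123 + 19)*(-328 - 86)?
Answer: 301178/152519 ≈ 1.9747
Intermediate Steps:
C = -86112 (C = -2*(-123 + 19)*(-328 - 86) = -(-208)*(-414) = -2*43056 = -86112)
p(X, N) = -86112
D(c) = 1 (D(c) = 1 + 0/c = 1 + 0 = 1)
(-301179 + D(445))/(-66407 + p(-90, -618)) = (-301179 + 1)/(-66407 - 86112) = -301178/(-152519) = -301178*(-1/152519) = 301178/152519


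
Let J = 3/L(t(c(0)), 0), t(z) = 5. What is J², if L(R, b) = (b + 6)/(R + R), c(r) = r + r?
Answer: 25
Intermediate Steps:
c(r) = 2*r
L(R, b) = (6 + b)/(2*R) (L(R, b) = (6 + b)/((2*R)) = (6 + b)*(1/(2*R)) = (6 + b)/(2*R))
J = 5 (J = 3/(((½)*(6 + 0)/5)) = 3/(((½)*(⅕)*6)) = 3/(⅗) = 3*(5/3) = 5)
J² = 5² = 25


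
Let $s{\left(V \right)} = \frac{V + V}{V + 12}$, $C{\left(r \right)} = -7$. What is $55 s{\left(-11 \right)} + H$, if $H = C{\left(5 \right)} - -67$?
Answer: $-1150$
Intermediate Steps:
$H = 60$ ($H = -7 - -67 = -7 + 67 = 60$)
$s{\left(V \right)} = \frac{2 V}{12 + V}$
$55 s{\left(-11 \right)} + H = 55 \cdot 2 \left(-11\right) \frac{1}{12 - 11} + 60 = 55 \cdot 2 \left(-11\right) 1^{-1} + 60 = 55 \cdot 2 \left(-11\right) 1 + 60 = 55 \left(-22\right) + 60 = -1210 + 60 = -1150$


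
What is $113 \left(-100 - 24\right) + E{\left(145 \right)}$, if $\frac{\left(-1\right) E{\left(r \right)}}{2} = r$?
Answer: $-14302$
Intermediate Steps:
$E{\left(r \right)} = - 2 r$
$113 \left(-100 - 24\right) + E{\left(145 \right)} = 113 \left(-100 - 24\right) - 290 = 113 \left(-124\right) - 290 = -14012 - 290 = -14302$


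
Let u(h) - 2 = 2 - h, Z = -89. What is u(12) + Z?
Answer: -97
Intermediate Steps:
u(h) = 4 - h (u(h) = 2 + (2 - h) = 4 - h)
u(12) + Z = (4 - 1*12) - 89 = (4 - 12) - 89 = -8 - 89 = -97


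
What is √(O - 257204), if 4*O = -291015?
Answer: I*√1319831/2 ≈ 574.42*I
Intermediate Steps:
O = -291015/4 (O = (¼)*(-291015) = -291015/4 ≈ -72754.)
√(O - 257204) = √(-291015/4 - 257204) = √(-1319831/4) = I*√1319831/2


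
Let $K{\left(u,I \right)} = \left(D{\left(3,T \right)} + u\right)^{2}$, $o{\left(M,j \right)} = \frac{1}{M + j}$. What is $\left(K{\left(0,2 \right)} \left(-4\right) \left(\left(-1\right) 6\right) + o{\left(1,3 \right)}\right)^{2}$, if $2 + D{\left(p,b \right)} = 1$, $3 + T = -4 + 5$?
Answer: $\frac{9409}{16} \approx 588.06$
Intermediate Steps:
$T = -2$ ($T = -3 + \left(-4 + 5\right) = -3 + 1 = -2$)
$D{\left(p,b \right)} = -1$ ($D{\left(p,b \right)} = -2 + 1 = -1$)
$K{\left(u,I \right)} = \left(-1 + u\right)^{2}$
$\left(K{\left(0,2 \right)} \left(-4\right) \left(\left(-1\right) 6\right) + o{\left(1,3 \right)}\right)^{2} = \left(\left(-1 + 0\right)^{2} \left(-4\right) \left(\left(-1\right) 6\right) + \frac{1}{1 + 3}\right)^{2} = \left(\left(-1\right)^{2} \left(-4\right) \left(-6\right) + \frac{1}{4}\right)^{2} = \left(1 \left(-4\right) \left(-6\right) + \frac{1}{4}\right)^{2} = \left(\left(-4\right) \left(-6\right) + \frac{1}{4}\right)^{2} = \left(24 + \frac{1}{4}\right)^{2} = \left(\frac{97}{4}\right)^{2} = \frac{9409}{16}$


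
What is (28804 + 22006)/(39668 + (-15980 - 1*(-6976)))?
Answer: 25405/15332 ≈ 1.6570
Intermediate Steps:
(28804 + 22006)/(39668 + (-15980 - 1*(-6976))) = 50810/(39668 + (-15980 + 6976)) = 50810/(39668 - 9004) = 50810/30664 = 50810*(1/30664) = 25405/15332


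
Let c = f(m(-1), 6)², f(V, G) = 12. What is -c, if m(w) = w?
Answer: -144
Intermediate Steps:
c = 144 (c = 12² = 144)
-c = -1*144 = -144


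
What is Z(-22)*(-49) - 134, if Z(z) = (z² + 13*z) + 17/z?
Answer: -215559/22 ≈ -9798.1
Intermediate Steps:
Z(z) = z² + 13*z + 17/z
Z(-22)*(-49) - 134 = ((17 + (-22)²*(13 - 22))/(-22))*(-49) - 134 = -(17 + 484*(-9))/22*(-49) - 134 = -(17 - 4356)/22*(-49) - 134 = -1/22*(-4339)*(-49) - 134 = (4339/22)*(-49) - 134 = -212611/22 - 134 = -215559/22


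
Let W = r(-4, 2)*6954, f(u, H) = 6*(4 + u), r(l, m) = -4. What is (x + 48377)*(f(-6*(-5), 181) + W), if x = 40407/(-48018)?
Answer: -10690107196158/8003 ≈ -1.3358e+9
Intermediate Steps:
f(u, H) = 24 + 6*u
W = -27816 (W = -4*6954 = -27816)
x = -13469/16006 (x = 40407*(-1/48018) = -13469/16006 ≈ -0.84150)
(x + 48377)*(f(-6*(-5), 181) + W) = (-13469/16006 + 48377)*((24 + 6*(-6*(-5))) - 27816) = 774308793*((24 + 6*30) - 27816)/16006 = 774308793*((24 + 180) - 27816)/16006 = 774308793*(204 - 27816)/16006 = (774308793/16006)*(-27612) = -10690107196158/8003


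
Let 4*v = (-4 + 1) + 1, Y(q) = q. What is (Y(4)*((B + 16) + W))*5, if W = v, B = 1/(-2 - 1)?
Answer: 910/3 ≈ 303.33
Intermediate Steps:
B = -⅓ (B = 1/(-3) = -⅓ ≈ -0.33333)
v = -½ (v = ((-4 + 1) + 1)/4 = (-3 + 1)/4 = (¼)*(-2) = -½ ≈ -0.50000)
W = -½ ≈ -0.50000
(Y(4)*((B + 16) + W))*5 = (4*((-⅓ + 16) - ½))*5 = (4*(47/3 - ½))*5 = (4*(91/6))*5 = (182/3)*5 = 910/3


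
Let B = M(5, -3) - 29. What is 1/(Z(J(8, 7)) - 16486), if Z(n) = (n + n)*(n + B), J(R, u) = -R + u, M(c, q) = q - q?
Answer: -1/16426 ≈ -6.0879e-5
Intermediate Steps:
M(c, q) = 0
J(R, u) = u - R
B = -29 (B = 0 - 29 = -29)
Z(n) = 2*n*(-29 + n) (Z(n) = (n + n)*(n - 29) = (2*n)*(-29 + n) = 2*n*(-29 + n))
1/(Z(J(8, 7)) - 16486) = 1/(2*(7 - 1*8)*(-29 + (7 - 1*8)) - 16486) = 1/(2*(7 - 8)*(-29 + (7 - 8)) - 16486) = 1/(2*(-1)*(-29 - 1) - 16486) = 1/(2*(-1)*(-30) - 16486) = 1/(60 - 16486) = 1/(-16426) = -1/16426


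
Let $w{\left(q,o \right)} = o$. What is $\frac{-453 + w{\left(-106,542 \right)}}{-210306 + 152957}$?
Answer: $- \frac{89}{57349} \approx -0.0015519$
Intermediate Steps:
$\frac{-453 + w{\left(-106,542 \right)}}{-210306 + 152957} = \frac{-453 + 542}{-210306 + 152957} = \frac{89}{-57349} = 89 \left(- \frac{1}{57349}\right) = - \frac{89}{57349}$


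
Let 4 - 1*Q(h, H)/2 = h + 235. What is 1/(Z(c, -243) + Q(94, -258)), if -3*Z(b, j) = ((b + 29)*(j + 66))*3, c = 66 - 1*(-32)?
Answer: 1/21829 ≈ 4.5811e-5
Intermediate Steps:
Q(h, H) = -462 - 2*h (Q(h, H) = 8 - 2*(h + 235) = 8 - 2*(235 + h) = 8 + (-470 - 2*h) = -462 - 2*h)
c = 98 (c = 66 + 32 = 98)
Z(b, j) = -(29 + b)*(66 + j) (Z(b, j) = -(b + 29)*(j + 66)*3/3 = -(29 + b)*(66 + j)*3/3 = -(29 + b)*(66 + j))
1/(Z(c, -243) + Q(94, -258)) = 1/((-1914 - 66*98 - 29*(-243) - 1*98*(-243)) + (-462 - 2*94)) = 1/((-1914 - 6468 + 7047 + 23814) + (-462 - 188)) = 1/(22479 - 650) = 1/21829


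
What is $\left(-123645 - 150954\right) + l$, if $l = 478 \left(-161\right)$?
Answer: $-351557$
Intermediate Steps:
$l = -76958$
$\left(-123645 - 150954\right) + l = \left(-123645 - 150954\right) - 76958 = -274599 - 76958 = -351557$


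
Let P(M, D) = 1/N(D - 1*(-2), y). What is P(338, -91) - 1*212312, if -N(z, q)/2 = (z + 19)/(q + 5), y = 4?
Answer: -29723671/140 ≈ -2.1231e+5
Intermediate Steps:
N(z, q) = -2*(19 + z)/(5 + q) (N(z, q) = -2*(z + 19)/(q + 5) = -2*(19 + z)/(5 + q))
P(M, D) = 1/(-14/3 - 2*D/9) (P(M, D) = 1/(2*(-19 - (D - 1*(-2)))/(5 + 4)) = 1/(2*(-19 - (D + 2))/9) = 1/(2*(⅑)*(-19 - (2 + D))) = 1/(2*(⅑)*(-19 + (-2 - D))) = 1/(2*(⅑)*(-21 - D)) = 1/(-14/3 - 2*D/9))
P(338, -91) - 1*212312 = -9/(42 + 2*(-91)) - 1*212312 = -9/(42 - 182) - 212312 = -9/(-140) - 212312 = -9*(-1/140) - 212312 = 9/140 - 212312 = -29723671/140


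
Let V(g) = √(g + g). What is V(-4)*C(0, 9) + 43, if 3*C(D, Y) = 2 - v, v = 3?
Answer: 43 - 2*I*√2/3 ≈ 43.0 - 0.94281*I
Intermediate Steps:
C(D, Y) = -⅓ (C(D, Y) = (2 - 1*3)/3 = (2 - 3)/3 = (⅓)*(-1) = -⅓)
V(g) = √2*√g (V(g) = √(2*g) = √2*√g)
V(-4)*C(0, 9) + 43 = (√2*√(-4))*(-⅓) + 43 = (√2*(2*I))*(-⅓) + 43 = (2*I*√2)*(-⅓) + 43 = -2*I*√2/3 + 43 = 43 - 2*I*√2/3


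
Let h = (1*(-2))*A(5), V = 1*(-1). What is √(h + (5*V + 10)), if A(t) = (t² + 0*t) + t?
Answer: I*√55 ≈ 7.4162*I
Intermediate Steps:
A(t) = t + t² (A(t) = (t² + 0) + t = t² + t = t + t²)
V = -1
h = -60 (h = (1*(-2))*(5*(1 + 5)) = -10*6 = -2*30 = -60)
√(h + (5*V + 10)) = √(-60 + (5*(-1) + 10)) = √(-60 + (-5 + 10)) = √(-60 + 5) = √(-55) = I*√55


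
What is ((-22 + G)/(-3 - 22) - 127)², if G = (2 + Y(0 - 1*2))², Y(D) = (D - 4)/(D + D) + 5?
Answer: 166435801/10000 ≈ 16644.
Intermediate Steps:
Y(D) = 5 + (-4 + D)/(2*D) (Y(D) = (-4 + D)/((2*D)) + 5 = (-4 + D)*(1/(2*D)) + 5 = (-4 + D)/(2*D) + 5 = 5 + (-4 + D)/(2*D))
G = 289/4 (G = (2 + (11/2 - 2/(0 - 1*2)))² = (2 + (11/2 - 2/(0 - 2)))² = (2 + (11/2 - 2/(-2)))² = (2 + (11/2 - 2*(-½)))² = (2 + (11/2 + 1))² = (2 + 13/2)² = (17/2)² = 289/4 ≈ 72.250)
((-22 + G)/(-3 - 22) - 127)² = ((-22 + 289/4)/(-3 - 22) - 127)² = ((201/4)/(-25) - 127)² = ((201/4)*(-1/25) - 127)² = (-201/100 - 127)² = (-12901/100)² = 166435801/10000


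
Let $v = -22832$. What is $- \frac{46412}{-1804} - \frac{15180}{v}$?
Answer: $\frac{1657109}{62788} \approx 26.392$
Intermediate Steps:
$- \frac{46412}{-1804} - \frac{15180}{v} = - \frac{46412}{-1804} - \frac{15180}{-22832} = \left(-46412\right) \left(- \frac{1}{1804}\right) - - \frac{3795}{5708} = \frac{283}{11} + \frac{3795}{5708} = \frac{1657109}{62788}$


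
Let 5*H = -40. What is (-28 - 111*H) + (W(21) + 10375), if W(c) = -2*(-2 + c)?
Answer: 11197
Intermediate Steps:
H = -8 (H = (⅕)*(-40) = -8)
W(c) = 4 - 2*c
(-28 - 111*H) + (W(21) + 10375) = (-28 - 111*(-8)) + ((4 - 2*21) + 10375) = (-28 + 888) + ((4 - 42) + 10375) = 860 + (-38 + 10375) = 860 + 10337 = 11197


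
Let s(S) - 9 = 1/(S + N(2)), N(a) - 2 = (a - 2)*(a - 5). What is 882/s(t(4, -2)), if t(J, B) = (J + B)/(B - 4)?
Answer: 735/8 ≈ 91.875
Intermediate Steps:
t(J, B) = (B + J)/(-4 + B)
N(a) = 2 + (-5 + a)*(-2 + a) (N(a) = 2 + (a - 2)*(a - 5) = 2 + (-2 + a)*(-5 + a) = 2 + (-5 + a)*(-2 + a))
s(S) = 9 + 1/(2 + S) (s(S) = 9 + 1/(S + (12 + 2**2 - 7*2)) = 9 + 1/(S + (12 + 4 - 14)) = 9 + 1/(S + 2) = 9 + 1/(2 + S))
882/s(t(4, -2)) = 882/(((19 + 9*((-2 + 4)/(-4 - 2)))/(2 + (-2 + 4)/(-4 - 2)))) = 882/(((19 + 9*(2/(-6)))/(2 + 2/(-6)))) = 882/(((19 + 9*(-1/6*2))/(2 - 1/6*2))) = 882/(((19 + 9*(-1/3))/(2 - 1/3))) = 882/(((19 - 3)/(5/3))) = 882/(((3/5)*16)) = 882/(48/5) = 882*(5/48) = 735/8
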